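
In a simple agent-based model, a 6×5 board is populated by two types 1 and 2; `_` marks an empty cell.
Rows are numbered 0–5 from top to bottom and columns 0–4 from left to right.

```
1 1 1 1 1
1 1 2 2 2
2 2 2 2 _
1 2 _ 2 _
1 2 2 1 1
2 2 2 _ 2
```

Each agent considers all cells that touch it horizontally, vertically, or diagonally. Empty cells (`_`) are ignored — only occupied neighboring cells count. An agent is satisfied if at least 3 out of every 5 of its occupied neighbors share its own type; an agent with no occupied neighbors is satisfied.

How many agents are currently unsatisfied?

Row 0: (0,0)1 3/3 ok · (0,1)1 4/5 ok · (0,2)1 3/5 ok · (0,3)1 2/5 unhappy · (0,4)1 1/3 unhappy
Row 1: (1,0)1 3/5 ok · (1,1)1 4/8 unhappy · (1,2)2 4/8 unhappy · (1,3)2 4/7 unhappy · (1,4)2 2/4 unhappy
Row 2: (2,0)2 2/5 unhappy · (2,1)2 4/7 unhappy · (2,2)2 6/7 ok · (2,3)2 5/5 ok
Row 3: (3,0)1 1/5 unhappy · (3,1)2 5/7 ok · (3,3)2 3/5 ok
Row 4: (4,0)1 1/5 unhappy · (4,1)2 5/7 ok · (4,2)2 5/6 ok · (4,3)1 1/5 unhappy · (4,4)1 1/3 unhappy
Row 5: (5,0)2 2/3 ok · (5,1)2 4/5 ok · (5,2)2 3/4 ok · (5,4)2 0/2 unhappy
Unsatisfied: (0,3), (0,4), (1,1), (1,2), (1,3), (1,4), (2,0), (2,1), (3,0), (4,0), (4,3), (4,4), (5,4) — 13 in total.

13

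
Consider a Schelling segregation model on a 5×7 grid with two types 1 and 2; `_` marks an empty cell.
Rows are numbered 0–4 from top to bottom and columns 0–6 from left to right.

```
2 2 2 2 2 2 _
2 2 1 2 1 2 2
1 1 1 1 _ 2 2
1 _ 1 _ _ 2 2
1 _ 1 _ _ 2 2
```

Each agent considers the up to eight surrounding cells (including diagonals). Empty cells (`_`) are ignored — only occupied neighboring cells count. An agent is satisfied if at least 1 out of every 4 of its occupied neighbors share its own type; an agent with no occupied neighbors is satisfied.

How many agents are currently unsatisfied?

(0,0)2 3/3 satisfied
(0,1)2 4/5 satisfied
(0,2)2 4/5 satisfied
(0,3)2 3/5 satisfied
(0,4)2 4/5 satisfied
(0,5)2 3/4 satisfied
(1,0)2 3/5 satisfied
(1,1)2 4/8 satisfied
(1,2)1 3/8 satisfied
(1,3)2 3/7 satisfied
(1,4)1 1/7 not
(1,5)2 5/6 satisfied
(1,6)2 4/4 satisfied
(2,0)1 2/4 satisfied
(2,1)1 5/7 satisfied
(2,2)1 4/6 satisfied
(2,3)1 4/5 satisfied
(2,5)2 5/6 satisfied
(2,6)2 5/5 satisfied
(3,0)1 3/3 satisfied
(3,2)1 4/4 satisfied
(3,5)2 5/5 satisfied
(3,6)2 5/5 satisfied
(4,0)1 1/1 satisfied
(4,2)1 1/1 satisfied
(4,5)2 3/3 satisfied
(4,6)2 3/3 satisfied
Unsatisfied: (1,4) — 1 in total.

1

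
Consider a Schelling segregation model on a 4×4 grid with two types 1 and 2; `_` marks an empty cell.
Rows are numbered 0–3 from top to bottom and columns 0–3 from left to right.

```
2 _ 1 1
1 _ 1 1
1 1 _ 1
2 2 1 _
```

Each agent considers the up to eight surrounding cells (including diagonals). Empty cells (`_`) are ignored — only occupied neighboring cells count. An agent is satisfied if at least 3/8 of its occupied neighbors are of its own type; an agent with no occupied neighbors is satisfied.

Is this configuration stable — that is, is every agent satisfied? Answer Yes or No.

No

Row 0: (0,0)2 0/1 unhappy · (0,2)1 3/3 ok · (0,3)1 3/3 ok
Row 1: (1,0)1 2/3 ok · (1,2)1 5/5 ok · (1,3)1 4/4 ok
Row 2: (2,0)1 2/4 ok · (2,1)1 4/6 ok · (2,3)1 3/3 ok
Row 3: (3,0)2 1/3 unhappy · (3,1)2 1/4 unhappy · (3,2)1 2/3 ok
For instance (0,0) has only 0/1 same-type neighbors, below 3/8.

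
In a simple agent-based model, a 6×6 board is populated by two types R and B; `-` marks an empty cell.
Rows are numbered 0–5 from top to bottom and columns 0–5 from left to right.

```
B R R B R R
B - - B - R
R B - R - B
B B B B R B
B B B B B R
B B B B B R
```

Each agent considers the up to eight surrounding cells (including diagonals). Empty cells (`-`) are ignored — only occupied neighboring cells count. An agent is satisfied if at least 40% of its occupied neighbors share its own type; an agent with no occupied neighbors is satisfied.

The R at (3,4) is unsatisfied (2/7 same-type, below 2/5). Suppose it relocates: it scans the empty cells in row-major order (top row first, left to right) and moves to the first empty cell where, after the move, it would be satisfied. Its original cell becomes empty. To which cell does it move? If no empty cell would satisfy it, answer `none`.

(1,1)

Vacating (3,4). Empty cells in order:
  (1,1): 3/6 same-type → satisfied — stop here.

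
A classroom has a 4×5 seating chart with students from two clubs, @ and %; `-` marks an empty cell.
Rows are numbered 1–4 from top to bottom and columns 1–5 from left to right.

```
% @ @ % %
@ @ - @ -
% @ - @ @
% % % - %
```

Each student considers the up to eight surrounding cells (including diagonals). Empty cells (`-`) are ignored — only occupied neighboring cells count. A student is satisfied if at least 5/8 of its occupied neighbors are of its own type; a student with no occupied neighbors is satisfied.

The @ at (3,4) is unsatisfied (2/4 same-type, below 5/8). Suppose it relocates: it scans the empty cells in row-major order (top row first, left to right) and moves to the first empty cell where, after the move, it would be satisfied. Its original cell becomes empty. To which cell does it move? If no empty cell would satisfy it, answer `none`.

(2,3)

Vacating (3,4). Empty cells in order:
  (2,3): 5/6 same-type → satisfied — stop here.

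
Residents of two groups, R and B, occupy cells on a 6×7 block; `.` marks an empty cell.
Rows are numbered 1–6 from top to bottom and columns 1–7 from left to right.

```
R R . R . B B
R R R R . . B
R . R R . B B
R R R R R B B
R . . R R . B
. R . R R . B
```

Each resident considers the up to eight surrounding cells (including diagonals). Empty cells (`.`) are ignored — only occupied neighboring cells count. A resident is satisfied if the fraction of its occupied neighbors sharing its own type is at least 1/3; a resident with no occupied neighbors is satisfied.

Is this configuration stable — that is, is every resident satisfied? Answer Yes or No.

Row 1: (1,1)R 3/3 satisfied · (1,2)R 4/4 satisfied · (1,4)R 2/2 satisfied · (1,6)B 2/2 satisfied · (1,7)B 2/2 satisfied
Row 2: (2,1)R 4/4 satisfied · (2,2)R 6/6 satisfied · (2,3)R 6/6 satisfied · (2,4)R 4/4 satisfied · (2,7)B 4/4 satisfied
Row 3: (3,1)R 4/4 satisfied · (3,3)R 7/7 satisfied · (3,4)R 6/6 satisfied · (3,6)B 4/5 satisfied · (3,7)B 4/4 satisfied
Row 4: (4,1)R 3/3 satisfied · (4,2)R 5/5 satisfied · (4,3)R 5/5 satisfied · (4,4)R 6/6 satisfied · (4,5)R 4/6 satisfied · (4,6)B 4/6 satisfied · (4,7)B 4/4 satisfied
Row 5: (5,1)R 3/3 satisfied · (5,4)R 6/6 satisfied · (5,5)R 5/6 satisfied · (5,7)B 3/3 satisfied
Row 6: (6,2)R 1/1 satisfied · (6,4)R 3/3 satisfied · (6,5)R 3/3 satisfied · (6,7)B 1/1 satisfied
All meet the threshold, so the configuration is stable.

Yes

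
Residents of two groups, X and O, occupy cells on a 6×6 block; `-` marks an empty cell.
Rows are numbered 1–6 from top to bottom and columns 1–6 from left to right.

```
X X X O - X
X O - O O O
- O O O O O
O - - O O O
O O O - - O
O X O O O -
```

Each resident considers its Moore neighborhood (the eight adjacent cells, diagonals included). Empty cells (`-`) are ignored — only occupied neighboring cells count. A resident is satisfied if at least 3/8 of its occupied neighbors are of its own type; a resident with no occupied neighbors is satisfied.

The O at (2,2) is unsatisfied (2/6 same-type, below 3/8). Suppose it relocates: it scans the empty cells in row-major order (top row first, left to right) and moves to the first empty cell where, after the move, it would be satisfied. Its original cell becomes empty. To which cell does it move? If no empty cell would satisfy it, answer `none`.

Vacating (2,2). Empty cells in order:
  (1,5): 4/5 same-type → satisfied — stop here.

(1,5)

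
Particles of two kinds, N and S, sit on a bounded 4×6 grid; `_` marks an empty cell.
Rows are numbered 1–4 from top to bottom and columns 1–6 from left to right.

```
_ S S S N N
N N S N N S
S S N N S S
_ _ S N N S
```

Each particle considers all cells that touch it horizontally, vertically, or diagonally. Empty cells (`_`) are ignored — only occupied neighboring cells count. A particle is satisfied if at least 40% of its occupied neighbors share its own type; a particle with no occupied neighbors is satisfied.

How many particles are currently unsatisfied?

(1,2)S 2/4 ✓
(1,3)S 3/5 ✓
(1,4)S 2/5 ✓
(1,5)N 3/5 ✓
(1,6)N 2/3 ✓
(2,1)N 1/4 ✗
(2,2)N 2/7 ✗
(2,3)S 4/8 ✓
(2,4)N 4/8 ✓
(2,5)N 4/8 ✓
(2,6)S 2/5 ✓
(3,1)S 1/3 ✗
(3,2)S 3/6 ✓
(3,3)N 4/7 ✓
(3,4)N 5/8 ✓
(3,5)S 3/8 ✗
(3,6)S 3/5 ✓
(4,3)S 1/4 ✗
(4,4)N 3/5 ✓
(4,5)N 2/5 ✓
(4,6)S 2/3 ✓
Unsatisfied: (2,1), (2,2), (3,1), (3,5), (4,3) — 5 in total.

5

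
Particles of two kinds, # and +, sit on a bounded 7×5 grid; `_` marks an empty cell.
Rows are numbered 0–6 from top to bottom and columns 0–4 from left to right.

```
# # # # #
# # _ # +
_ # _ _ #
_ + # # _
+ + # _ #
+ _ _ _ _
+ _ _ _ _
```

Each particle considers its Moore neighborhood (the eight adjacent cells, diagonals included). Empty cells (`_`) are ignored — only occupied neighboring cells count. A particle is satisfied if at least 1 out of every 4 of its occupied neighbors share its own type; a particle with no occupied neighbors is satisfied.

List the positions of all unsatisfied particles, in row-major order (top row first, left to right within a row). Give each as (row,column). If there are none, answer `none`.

(1,4)

(0,0)# 3/3 satisfied
(0,1)# 4/4 satisfied
(0,2)# 4/4 satisfied
(0,3)# 3/4 satisfied
(0,4)# 2/3 satisfied
(1,0)# 4/4 satisfied
(1,1)# 5/5 satisfied
(1,3)# 4/5 satisfied
(1,4)+ 0/4 not
(2,1)# 3/4 satisfied
(2,4)# 2/3 satisfied
(3,1)+ 2/5 satisfied
(3,2)# 3/5 satisfied
(3,3)# 4/4 satisfied
(4,0)+ 3/3 satisfied
(4,1)+ 3/5 satisfied
(4,2)# 2/4 satisfied
(4,4)# 1/1 satisfied
(5,0)+ 3/3 satisfied
(6,0)+ 1/1 satisfied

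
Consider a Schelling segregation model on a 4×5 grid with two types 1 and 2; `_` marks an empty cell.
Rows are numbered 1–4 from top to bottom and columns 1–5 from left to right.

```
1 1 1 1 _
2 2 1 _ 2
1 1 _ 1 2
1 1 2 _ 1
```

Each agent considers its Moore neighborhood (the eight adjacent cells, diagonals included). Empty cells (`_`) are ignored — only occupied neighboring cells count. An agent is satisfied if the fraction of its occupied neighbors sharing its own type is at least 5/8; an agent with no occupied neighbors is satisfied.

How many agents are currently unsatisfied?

11

Row 1: (1,1)1 1/3 unhappy · (1,2)1 3/5 unhappy · (1,3)1 3/4 ok · (1,4)1 2/3 ok
Row 2: (2,1)2 1/5 unhappy · (2,2)2 1/7 unhappy · (2,3)1 5/6 ok · (2,5)2 1/3 unhappy
Row 3: (3,1)1 3/5 unhappy · (3,2)1 4/7 unhappy · (3,4)1 2/5 unhappy · (3,5)2 1/3 unhappy
Row 4: (4,1)1 3/3 ok · (4,2)1 3/4 ok · (4,3)2 0/3 unhappy · (4,5)1 1/2 unhappy
Unsatisfied: (1,1), (1,2), (2,1), (2,2), (2,5), (3,1), (3,2), (3,4), (3,5), (4,3), (4,5) — 11 in total.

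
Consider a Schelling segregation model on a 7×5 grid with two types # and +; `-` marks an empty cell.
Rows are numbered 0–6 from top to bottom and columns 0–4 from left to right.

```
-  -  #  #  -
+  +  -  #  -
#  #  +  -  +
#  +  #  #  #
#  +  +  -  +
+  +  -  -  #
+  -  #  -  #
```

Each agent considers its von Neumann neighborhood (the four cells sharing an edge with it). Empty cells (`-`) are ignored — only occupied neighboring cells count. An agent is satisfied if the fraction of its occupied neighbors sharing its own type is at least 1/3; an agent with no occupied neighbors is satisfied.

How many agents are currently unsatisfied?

Row 0: (0,2)# 1/1 ✓ · (0,3)# 2/2 ✓
Row 1: (1,0)+ 1/2 ✓ · (1,1)+ 1/2 ✓ · (1,3)# 1/1 ✓
Row 2: (2,0)# 2/3 ✓ · (2,1)# 1/4 ✗ · (2,2)+ 0/2 ✗ · (2,4)+ 0/1 ✗
Row 3: (3,0)# 2/3 ✓ · (3,1)+ 1/4 ✗ · (3,2)# 1/4 ✗ · (3,3)# 2/2 ✓ · (3,4)# 1/3 ✓
Row 4: (4,0)# 1/3 ✓ · (4,1)+ 3/4 ✓ · (4,2)+ 1/2 ✓ · (4,4)+ 0/2 ✗
Row 5: (5,0)+ 2/3 ✓ · (5,1)+ 2/2 ✓ · (5,4)# 1/2 ✓
Row 6: (6,0)+ 1/1 ✓ · (6,2)# 0/0 ✓ · (6,4)# 1/1 ✓
Unsatisfied: (2,1), (2,2), (2,4), (3,1), (3,2), (4,4) — 6 in total.

6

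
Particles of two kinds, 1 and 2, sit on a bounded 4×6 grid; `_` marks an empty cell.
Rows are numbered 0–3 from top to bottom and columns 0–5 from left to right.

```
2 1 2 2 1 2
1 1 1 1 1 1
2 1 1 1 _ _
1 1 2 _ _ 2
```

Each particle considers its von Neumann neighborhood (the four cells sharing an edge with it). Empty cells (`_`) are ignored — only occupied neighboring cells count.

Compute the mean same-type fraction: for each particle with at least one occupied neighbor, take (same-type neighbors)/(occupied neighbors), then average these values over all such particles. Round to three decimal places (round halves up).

Row 0: (0,0)2 0/2 · (0,1)1 1/3 · (0,2)2 1/3 · (0,3)2 1/3 · (0,4)1 1/3 · (0,5)2 0/2
Row 1: (1,0)1 1/3 · (1,1)1 4/4 · (1,2)1 3/4 · (1,3)1 3/4 · (1,4)1 3/3 · (1,5)1 1/2
Row 2: (2,0)2 0/3 · (2,1)1 3/4 · (2,2)1 3/4 · (2,3)1 2/2
Row 3: (3,0)1 1/2 · (3,1)1 2/3 · (3,2)2 0/2 · (3,5)2 — no occupied neighbors
Sum over 19 particles: 0/2 + 1/3 + 1/3 + 1/3 + 1/3 + 0/2 + 1/3 + 4/4 + 3/4 + 3/4 + 3/3 + 1/2 + 0/3 + 3/4 + 3/4 + 2/2 + 1/2 + 2/3 + 0/2 = 28/3; mean = 28/3 ÷ 19 = 28/57 = 0.491228… → 0.491.

0.491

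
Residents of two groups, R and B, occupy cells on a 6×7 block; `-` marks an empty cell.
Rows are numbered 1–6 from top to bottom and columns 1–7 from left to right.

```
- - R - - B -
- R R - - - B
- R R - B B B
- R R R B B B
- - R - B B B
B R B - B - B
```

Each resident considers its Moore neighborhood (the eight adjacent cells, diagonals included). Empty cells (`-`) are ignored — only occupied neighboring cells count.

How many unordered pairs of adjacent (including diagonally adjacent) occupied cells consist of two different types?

Scan each occupied cell's neighbors to the right and below (and the two forward diagonals) so each pair is counted once.
Row 1: R(1,3)–R(2,3)= R(1,3)–R(2,2)= B(1,6)–B(2,7)=  → 0/3 unlike.
Row 2: R(2,2)–R(2,3)= R(2,2)–R(3,2)= R(2,2)–R(3,3)= R(2,3)–R(3,3)= R(2,3)–R(3,2)= B(2,7)–B(3,7)= B(2,7)–B(3,6)=  → 0/7 unlike.
Row 3: R(3,2)–R(3,3)= R(3,2)–R(4,2)= R(3,2)–R(4,3)= R(3,3)–R(4,3)= R(3,3)–R(4,4)= R(3,3)–R(4,2)= B(3,5)–B(3,6)= B(3,5)–B(4,5)= B(3,5)–B(4,6)= B(3,5)–R(4,4)≠ B(3,6)–B(3,7)= B(3,6)–B(4,6)= B(3,6)–B(4,7)= B(3,6)–B(4,5)= B(3,7)–B(4,7)= B(3,7)–B(4,6)=  → 1/16 unlike.
Row 4: R(4,2)–R(4,3)= R(4,2)–R(5,3)= R(4,3)–R(4,4)= R(4,3)–R(5,3)= R(4,4)–B(4,5)≠ R(4,4)–B(5,5)≠ R(4,4)–R(5,3)= B(4,5)–B(4,6)= B(4,5)–B(5,5)= B(4,5)–B(5,6)= B(4,6)–B(4,7)= B(4,6)–B(5,6)= B(4,6)–B(5,7)= B(4,6)–B(5,5)= B(4,7)–B(5,7)= B(4,7)–B(5,6)=  → 2/16 unlike.
Row 5: R(5,3)–B(6,3)≠ R(5,3)–R(6,2)= B(5,5)–B(5,6)= B(5,5)–B(6,5)= B(5,6)–B(5,7)= B(5,6)–B(6,7)= B(5,6)–B(6,5)= B(5,7)–B(6,7)=  → 1/8 unlike.
Row 6: B(6,1)–R(6,2)≠ R(6,2)–B(6,3)≠  → 2/2 unlike.
Total adjacent occupied pairs: 52; unlike-type pairs: 6.

6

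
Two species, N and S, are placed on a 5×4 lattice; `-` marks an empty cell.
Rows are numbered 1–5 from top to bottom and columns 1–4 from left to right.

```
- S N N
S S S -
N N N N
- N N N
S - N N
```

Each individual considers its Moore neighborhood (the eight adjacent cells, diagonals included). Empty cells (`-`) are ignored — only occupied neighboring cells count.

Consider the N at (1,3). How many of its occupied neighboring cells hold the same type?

Occupied neighbors of (1,3): (1,2)=S, (1,4)=N, (2,2)=S, (2,3)=S.
Same type (N): 1 of 4.

1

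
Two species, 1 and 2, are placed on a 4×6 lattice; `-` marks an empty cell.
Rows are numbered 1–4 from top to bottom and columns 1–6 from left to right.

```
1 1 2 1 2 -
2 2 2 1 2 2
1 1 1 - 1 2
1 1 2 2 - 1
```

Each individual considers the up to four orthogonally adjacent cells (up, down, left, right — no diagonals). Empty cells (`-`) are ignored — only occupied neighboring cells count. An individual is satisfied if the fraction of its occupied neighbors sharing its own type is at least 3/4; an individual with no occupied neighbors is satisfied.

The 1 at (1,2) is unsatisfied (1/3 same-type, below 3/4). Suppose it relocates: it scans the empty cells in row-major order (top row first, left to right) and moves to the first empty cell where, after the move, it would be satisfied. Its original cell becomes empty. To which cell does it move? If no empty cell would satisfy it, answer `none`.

Vacating (1,2). Empty cells in order:
  (1,6): 0/2 same-type → still unsatisfied.
  (3,4): 3/4 same-type → satisfied — stop here.

(3,4)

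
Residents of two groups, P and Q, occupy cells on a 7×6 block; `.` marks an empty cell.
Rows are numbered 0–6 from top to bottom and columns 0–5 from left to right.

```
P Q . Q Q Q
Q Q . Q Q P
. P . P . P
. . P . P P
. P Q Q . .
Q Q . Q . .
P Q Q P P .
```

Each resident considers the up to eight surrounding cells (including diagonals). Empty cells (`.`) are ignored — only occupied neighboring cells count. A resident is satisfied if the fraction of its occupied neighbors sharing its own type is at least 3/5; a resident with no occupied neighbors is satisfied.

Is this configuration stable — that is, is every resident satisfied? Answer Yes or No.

No

Row 0: (0,0)P 0/3 ✗ · (0,1)Q 2/3 ✓ · (0,3)Q 3/3 ✓ · (0,4)Q 4/5 ✓ · (0,5)Q 2/3 ✓
Row 1: (1,0)Q 2/4 ✗ · (1,1)Q 2/4 ✗ · (1,3)Q 3/4 ✓ · (1,4)Q 4/7 ✗ · (1,5)P 1/4 ✗
Row 2: (2,1)P 1/3 ✗ · (2,3)P 2/4 ✗ · (2,5)P 3/4 ✓
Row 3: (3,2)P 3/5 ✓ · (3,4)P 3/4 ✓ · (3,5)P 2/2 ✓
Row 4: (4,1)P 1/4 ✗ · (4,2)Q 3/5 ✓ · (4,3)Q 2/4 ✗
Row 5: (5,0)Q 2/4 ✗ · (5,1)Q 4/6 ✓ · (5,3)Q 3/5 ✓
Row 6: (6,0)P 0/3 ✗ · (6,1)Q 3/4 ✓ · (6,2)Q 3/4 ✓ · (6,3)P 1/3 ✗ · (6,4)P 1/2 ✗
For instance (0,0) has only 0/3 same-type neighbors, below 3/5.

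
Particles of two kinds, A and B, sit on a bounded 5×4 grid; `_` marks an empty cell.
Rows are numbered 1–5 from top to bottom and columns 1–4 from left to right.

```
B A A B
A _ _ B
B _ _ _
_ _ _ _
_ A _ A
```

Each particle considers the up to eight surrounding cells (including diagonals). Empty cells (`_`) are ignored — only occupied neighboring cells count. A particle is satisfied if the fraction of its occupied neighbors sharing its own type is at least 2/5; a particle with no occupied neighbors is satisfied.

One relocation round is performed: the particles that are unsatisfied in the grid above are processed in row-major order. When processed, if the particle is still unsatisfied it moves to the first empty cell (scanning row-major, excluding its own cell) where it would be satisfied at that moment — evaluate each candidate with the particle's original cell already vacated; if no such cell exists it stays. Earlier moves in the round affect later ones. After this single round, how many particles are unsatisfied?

Initially unsatisfied (in order): (1,1), (1,3), (2,1), (3,1).
  (1,1) → (2,3).
  (1,3) → (1,1).
  (2,1): now satisfied by earlier moves; stays.
  (3,1) → (1,3).
Resulting grid:
A A B B
A _ B B
_ _ _ _
_ _ _ _
_ A _ A
All satisfied now.

0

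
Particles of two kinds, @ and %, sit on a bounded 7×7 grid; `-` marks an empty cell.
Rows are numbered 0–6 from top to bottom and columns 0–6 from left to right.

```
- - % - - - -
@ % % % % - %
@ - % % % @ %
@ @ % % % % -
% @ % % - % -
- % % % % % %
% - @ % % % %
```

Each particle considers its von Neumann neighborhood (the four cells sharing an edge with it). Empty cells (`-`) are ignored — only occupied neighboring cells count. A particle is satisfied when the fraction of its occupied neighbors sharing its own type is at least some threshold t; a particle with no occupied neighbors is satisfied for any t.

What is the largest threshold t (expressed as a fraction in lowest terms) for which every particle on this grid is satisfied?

Row 0: (0,2)% 1/1
Row 1: (1,0)@ 1/2 · (1,1)% 1/2 · (1,2)% 4/4 · (1,3)% 3/3 · (1,4)% 2/2 · (1,6)% 1/1
Row 2: (2,0)@ 2/2 · (2,2)% 3/3 · (2,3)% 4/4 · (2,4)% 3/4 · (2,5)@ 0/3 · (2,6)% 1/2
Row 3: (3,0)@ 2/3 · (3,1)@ 2/3 · (3,2)% 3/4 · (3,3)% 4/4 · (3,4)% 3/3 · (3,5)% 2/3
Row 4: (4,0)% 0/2 · (4,1)@ 1/4 · (4,2)% 3/4 · (4,3)% 3/3 · (4,5)% 2/2
Row 5: (5,1)% 1/2 · (5,2)% 3/4 · (5,3)% 4/4 · (5,4)% 3/3 · (5,5)% 4/4 · (5,6)% 2/2
Row 6: (6,0)% — no occupied neighbors · (6,2)@ 0/2 · (6,3)% 2/3 · (6,4)% 3/3 · (6,5)% 3/3 · (6,6)% 2/2
The smallest same-type fraction is 0/3 at (2,5), which reduces to 0/1. Any threshold above that leaves this particle unsatisfied.

0/1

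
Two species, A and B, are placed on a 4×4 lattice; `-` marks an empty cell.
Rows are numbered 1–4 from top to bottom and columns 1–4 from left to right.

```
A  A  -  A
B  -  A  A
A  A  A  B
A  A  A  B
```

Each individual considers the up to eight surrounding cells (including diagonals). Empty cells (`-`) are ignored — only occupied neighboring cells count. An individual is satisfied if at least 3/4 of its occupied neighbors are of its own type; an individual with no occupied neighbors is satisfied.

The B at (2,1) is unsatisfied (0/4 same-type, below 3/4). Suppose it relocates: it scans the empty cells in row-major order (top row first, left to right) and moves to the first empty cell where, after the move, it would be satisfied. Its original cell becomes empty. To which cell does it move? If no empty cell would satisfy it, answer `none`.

Vacating (2,1). Empty cells in order:
  (1,3): 0/4 same-type → still unsatisfied.
  (2,2): 0/6 same-type → still unsatisfied.

none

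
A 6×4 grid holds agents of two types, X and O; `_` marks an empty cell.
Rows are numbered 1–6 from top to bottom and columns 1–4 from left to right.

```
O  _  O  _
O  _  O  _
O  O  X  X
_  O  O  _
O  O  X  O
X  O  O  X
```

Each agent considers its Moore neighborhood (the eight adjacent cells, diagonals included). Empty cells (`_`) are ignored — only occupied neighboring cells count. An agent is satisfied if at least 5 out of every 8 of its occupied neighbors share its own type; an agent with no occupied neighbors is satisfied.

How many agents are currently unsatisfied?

10

(1,1)O 1/1 satisfied
(1,3)O 1/1 satisfied
(2,1)O 3/3 satisfied
(2,3)O 2/4 not
(3,1)O 3/3 satisfied
(3,2)O 5/6 satisfied
(3,3)X 1/5 not
(3,4)X 1/3 not
(4,2)O 5/7 satisfied
(4,3)O 4/7 not
(5,1)O 3/4 satisfied
(5,2)O 5/7 satisfied
(5,3)X 1/7 not
(5,4)O 2/4 not
(6,1)X 0/3 not
(6,2)O 3/5 not
(6,3)O 3/5 not
(6,4)X 1/3 not
Unsatisfied: (2,3), (3,3), (3,4), (4,3), (5,3), (5,4), (6,1), (6,2), (6,3), (6,4) — 10 in total.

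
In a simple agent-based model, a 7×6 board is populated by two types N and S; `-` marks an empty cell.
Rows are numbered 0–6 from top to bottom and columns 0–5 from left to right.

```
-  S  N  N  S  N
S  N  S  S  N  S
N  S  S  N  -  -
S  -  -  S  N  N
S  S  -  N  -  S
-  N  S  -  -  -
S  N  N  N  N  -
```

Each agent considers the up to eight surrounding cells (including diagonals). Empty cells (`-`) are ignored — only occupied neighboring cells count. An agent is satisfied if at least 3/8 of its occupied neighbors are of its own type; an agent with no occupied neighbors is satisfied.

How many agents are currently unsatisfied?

11

Row 0: (0,1)S 2/4 satisfied · (0,2)N 2/5 satisfied · (0,3)N 2/5 satisfied · (0,4)S 2/5 satisfied · (0,5)N 1/3 not
Row 1: (1,0)S 2/4 satisfied · (1,1)N 2/7 not · (1,2)S 4/8 satisfied · (1,3)S 3/7 satisfied · (1,4)N 3/6 satisfied · (1,5)S 1/3 not
Row 2: (2,0)N 1/4 not · (2,1)S 4/6 satisfied · (2,2)S 4/6 satisfied · (2,3)N 2/6 not
Row 3: (3,0)S 3/4 satisfied · (3,3)S 1/4 not · (3,4)N 3/5 satisfied · (3,5)N 1/2 satisfied
Row 4: (4,0)S 2/3 satisfied · (4,1)S 3/4 satisfied · (4,3)N 1/3 not · (4,5)S 0/2 not
Row 5: (5,1)N 2/6 not · (5,2)S 1/6 not
Row 6: (6,0)S 0/2 not · (6,1)N 2/4 satisfied · (6,2)N 3/4 satisfied · (6,3)N 2/3 satisfied · (6,4)N 1/1 satisfied
Unsatisfied: (0,5), (1,1), (1,5), (2,0), (2,3), (3,3), (4,3), (4,5), (5,1), (5,2), (6,0) — 11 in total.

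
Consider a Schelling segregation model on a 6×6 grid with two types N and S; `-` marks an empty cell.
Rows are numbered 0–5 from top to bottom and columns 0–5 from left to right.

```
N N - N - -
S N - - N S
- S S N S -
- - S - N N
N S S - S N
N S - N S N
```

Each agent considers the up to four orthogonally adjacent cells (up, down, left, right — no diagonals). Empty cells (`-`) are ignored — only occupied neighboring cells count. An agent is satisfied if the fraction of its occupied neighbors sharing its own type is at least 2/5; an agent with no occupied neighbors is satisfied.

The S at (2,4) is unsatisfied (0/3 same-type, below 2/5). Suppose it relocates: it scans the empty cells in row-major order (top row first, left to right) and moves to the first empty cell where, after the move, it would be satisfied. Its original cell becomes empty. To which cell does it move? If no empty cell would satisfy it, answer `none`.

(0,5)

Vacating (2,4). Empty cells in order:
  (0,2): 0/2 same-type → still unsatisfied.
  (0,4): 0/2 same-type → still unsatisfied.
  (0,5): 1/1 same-type → satisfied — stop here.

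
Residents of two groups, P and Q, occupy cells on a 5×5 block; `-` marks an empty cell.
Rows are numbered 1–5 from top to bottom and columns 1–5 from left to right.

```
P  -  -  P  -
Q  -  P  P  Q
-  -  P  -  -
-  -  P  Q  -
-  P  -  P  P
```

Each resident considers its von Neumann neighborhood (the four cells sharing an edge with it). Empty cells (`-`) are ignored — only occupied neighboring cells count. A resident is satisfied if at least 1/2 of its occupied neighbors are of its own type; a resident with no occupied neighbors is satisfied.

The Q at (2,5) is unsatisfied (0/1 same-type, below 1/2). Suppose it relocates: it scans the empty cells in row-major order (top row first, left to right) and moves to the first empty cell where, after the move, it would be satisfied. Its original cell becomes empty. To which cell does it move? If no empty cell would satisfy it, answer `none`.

(2,2)

Vacating (2,5). Empty cells in order:
  (1,2): 0/1 same-type → still unsatisfied.
  (1,3): 0/2 same-type → still unsatisfied.
  (1,5): 0/1 same-type → still unsatisfied.
  (2,2): 1/2 same-type → satisfied — stop here.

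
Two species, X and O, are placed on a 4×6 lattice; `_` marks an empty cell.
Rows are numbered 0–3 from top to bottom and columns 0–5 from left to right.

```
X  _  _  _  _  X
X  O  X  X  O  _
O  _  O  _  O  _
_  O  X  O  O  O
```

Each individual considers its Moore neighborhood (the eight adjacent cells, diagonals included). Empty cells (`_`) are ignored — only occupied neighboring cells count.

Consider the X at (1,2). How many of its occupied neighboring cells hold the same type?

1

Occupied neighbors of (1,2): (1,1)=O, (1,3)=X, (2,2)=O.
Same type (X): 1 of 3.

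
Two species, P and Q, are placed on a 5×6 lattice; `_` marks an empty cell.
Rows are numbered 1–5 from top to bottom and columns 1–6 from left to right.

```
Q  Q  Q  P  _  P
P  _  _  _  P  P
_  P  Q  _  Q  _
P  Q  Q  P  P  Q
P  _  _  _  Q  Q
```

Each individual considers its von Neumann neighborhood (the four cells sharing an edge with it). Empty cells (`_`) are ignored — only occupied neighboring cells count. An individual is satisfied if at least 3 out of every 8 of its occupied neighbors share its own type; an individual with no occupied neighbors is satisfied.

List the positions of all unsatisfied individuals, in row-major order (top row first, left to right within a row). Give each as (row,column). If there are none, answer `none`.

(1,4), (2,1), (3,2), (3,5), (4,2), (4,5)

Row 1: (1,1)Q 1/2 satisfied · (1,2)Q 2/2 satisfied · (1,3)Q 1/2 satisfied · (1,4)P 0/1 not · (1,6)P 1/1 satisfied
Row 2: (2,1)P 0/1 not · (2,5)P 1/2 satisfied · (2,6)P 2/2 satisfied
Row 3: (3,2)P 0/2 not · (3,3)Q 1/2 satisfied · (3,5)Q 0/2 not
Row 4: (4,1)P 1/2 satisfied · (4,2)Q 1/3 not · (4,3)Q 2/3 satisfied · (4,4)P 1/2 satisfied · (4,5)P 1/4 not · (4,6)Q 1/2 satisfied
Row 5: (5,1)P 1/1 satisfied · (5,5)Q 1/2 satisfied · (5,6)Q 2/2 satisfied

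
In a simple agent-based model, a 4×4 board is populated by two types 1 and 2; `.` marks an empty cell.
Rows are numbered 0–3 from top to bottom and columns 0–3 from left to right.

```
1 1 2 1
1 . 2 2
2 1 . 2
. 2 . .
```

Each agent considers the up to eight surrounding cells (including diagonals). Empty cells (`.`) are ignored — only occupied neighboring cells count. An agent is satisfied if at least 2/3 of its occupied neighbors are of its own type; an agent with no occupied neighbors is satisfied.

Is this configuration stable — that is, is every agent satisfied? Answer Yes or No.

No

(0,0)1 2/2 ✓
(0,1)1 2/4 ✗
(0,2)2 2/4 ✗
(0,3)1 0/3 ✗
(1,0)1 3/4 ✓
(1,2)2 3/6 ✗
(1,3)2 3/4 ✓
(2,0)2 1/3 ✗
(2,1)1 1/4 ✗
(2,3)2 2/2 ✓
(3,1)2 1/2 ✗
For instance (0,1) has only 2/4 same-type neighbors, below 2/3.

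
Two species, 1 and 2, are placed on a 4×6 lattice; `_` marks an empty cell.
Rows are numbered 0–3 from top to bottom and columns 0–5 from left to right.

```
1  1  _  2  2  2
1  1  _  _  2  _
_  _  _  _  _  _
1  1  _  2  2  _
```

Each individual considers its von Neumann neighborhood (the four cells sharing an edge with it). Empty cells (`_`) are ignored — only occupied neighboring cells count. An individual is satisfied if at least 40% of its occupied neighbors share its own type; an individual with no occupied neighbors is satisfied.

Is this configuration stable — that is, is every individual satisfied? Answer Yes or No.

Row 0: (0,0)1 2/2 satisfied · (0,1)1 2/2 satisfied · (0,3)2 1/1 satisfied · (0,4)2 3/3 satisfied · (0,5)2 1/1 satisfied
Row 1: (1,0)1 2/2 satisfied · (1,1)1 2/2 satisfied · (1,4)2 1/1 satisfied
Row 3: (3,0)1 1/1 satisfied · (3,1)1 1/1 satisfied · (3,3)2 1/1 satisfied · (3,4)2 1/1 satisfied
All meet the threshold, so the configuration is stable.

Yes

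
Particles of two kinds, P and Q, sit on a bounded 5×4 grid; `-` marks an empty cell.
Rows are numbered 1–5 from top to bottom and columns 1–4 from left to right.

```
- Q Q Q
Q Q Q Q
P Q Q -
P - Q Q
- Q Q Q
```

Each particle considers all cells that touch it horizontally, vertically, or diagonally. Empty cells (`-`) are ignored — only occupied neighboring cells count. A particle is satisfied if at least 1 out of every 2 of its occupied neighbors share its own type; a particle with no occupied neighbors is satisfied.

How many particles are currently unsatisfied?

(1,2)Q 4/4 ok
(1,3)Q 5/5 ok
(1,4)Q 3/3 ok
(2,1)Q 3/4 ok
(2,2)Q 6/7 ok
(2,3)Q 7/7 ok
(2,4)Q 4/4 ok
(3,1)P 1/4 unhappy
(3,2)Q 5/7 ok
(3,3)Q 6/6 ok
(4,1)P 1/3 unhappy
(4,3)Q 6/6 ok
(4,4)Q 4/4 ok
(5,2)Q 2/3 ok
(5,3)Q 4/4 ok
(5,4)Q 3/3 ok
Unsatisfied: (3,1), (4,1) — 2 in total.

2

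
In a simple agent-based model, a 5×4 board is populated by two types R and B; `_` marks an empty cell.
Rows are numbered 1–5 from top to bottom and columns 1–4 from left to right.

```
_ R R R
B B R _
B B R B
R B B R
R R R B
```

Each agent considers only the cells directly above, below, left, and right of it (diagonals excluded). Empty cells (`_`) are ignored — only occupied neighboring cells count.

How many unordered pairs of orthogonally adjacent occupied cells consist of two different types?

13

Scan each occupied cell's neighbors to the right and below so each pair is counted once.
Row 1: R(1,2)–R(1,3)= R(1,2)–B(2,2)≠ R(1,3)–R(1,4)= R(1,3)–R(2,3)=  → 1/4 unlike.
Row 2: B(2,1)–B(2,2)= B(2,1)–B(3,1)= B(2,2)–R(2,3)≠ B(2,2)–B(3,2)= R(2,3)–R(3,3)=  → 1/5 unlike.
Row 3: B(3,1)–B(3,2)= B(3,1)–R(4,1)≠ B(3,2)–R(3,3)≠ B(3,2)–B(4,2)= R(3,3)–B(3,4)≠ R(3,3)–B(4,3)≠ B(3,4)–R(4,4)≠  → 5/7 unlike.
Row 4: R(4,1)–B(4,2)≠ R(4,1)–R(5,1)= B(4,2)–B(4,3)= B(4,2)–R(5,2)≠ B(4,3)–R(4,4)≠ B(4,3)–R(5,3)≠ R(4,4)–B(5,4)≠  → 5/7 unlike.
Row 5: R(5,1)–R(5,2)= R(5,2)–R(5,3)= R(5,3)–B(5,4)≠  → 1/3 unlike.
Total adjacent occupied pairs: 26; unlike-type pairs: 13.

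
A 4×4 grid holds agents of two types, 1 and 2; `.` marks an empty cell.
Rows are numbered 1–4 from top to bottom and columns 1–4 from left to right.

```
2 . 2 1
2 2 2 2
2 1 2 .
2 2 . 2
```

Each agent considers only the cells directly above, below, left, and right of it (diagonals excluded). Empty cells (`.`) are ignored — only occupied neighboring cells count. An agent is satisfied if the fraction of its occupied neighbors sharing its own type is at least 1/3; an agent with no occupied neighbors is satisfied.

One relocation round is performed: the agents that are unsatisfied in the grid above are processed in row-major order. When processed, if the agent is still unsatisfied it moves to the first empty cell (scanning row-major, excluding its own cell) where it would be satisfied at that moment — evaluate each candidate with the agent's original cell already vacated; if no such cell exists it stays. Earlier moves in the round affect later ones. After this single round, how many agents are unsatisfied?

Initially unsatisfied (in order): (1,4), (3,2).
  (1,4): no empty cell satisfies it; stays.
  (3,2): no empty cell satisfies it; stays.
Resulting grid:
2 . 2 1
2 2 2 2
2 1 2 .
2 2 . 2
Unsatisfied now: (1,4), (3,2).

2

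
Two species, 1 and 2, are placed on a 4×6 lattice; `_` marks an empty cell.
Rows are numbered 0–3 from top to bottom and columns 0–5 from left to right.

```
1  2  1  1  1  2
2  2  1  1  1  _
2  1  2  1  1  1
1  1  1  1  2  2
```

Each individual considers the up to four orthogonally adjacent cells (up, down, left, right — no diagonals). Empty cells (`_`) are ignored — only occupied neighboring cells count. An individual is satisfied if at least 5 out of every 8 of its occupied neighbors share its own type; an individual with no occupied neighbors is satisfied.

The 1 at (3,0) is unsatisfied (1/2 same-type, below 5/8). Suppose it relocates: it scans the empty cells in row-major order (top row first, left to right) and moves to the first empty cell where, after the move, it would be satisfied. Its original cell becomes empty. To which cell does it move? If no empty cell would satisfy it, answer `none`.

Vacating (3,0). Empty cells in order:
  (1,5): 2/3 same-type → satisfied — stop here.

(1,5)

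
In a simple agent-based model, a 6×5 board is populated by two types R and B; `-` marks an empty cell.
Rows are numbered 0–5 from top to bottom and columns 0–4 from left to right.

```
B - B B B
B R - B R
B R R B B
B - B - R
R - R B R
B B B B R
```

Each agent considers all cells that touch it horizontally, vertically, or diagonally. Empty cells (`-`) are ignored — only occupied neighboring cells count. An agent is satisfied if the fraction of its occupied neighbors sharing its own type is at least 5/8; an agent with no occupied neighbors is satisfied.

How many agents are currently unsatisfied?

20

Row 0: (0,0)B 1/2 unhappy · (0,2)B 2/3 ok · (0,3)B 3/4 ok · (0,4)B 2/3 ok
Row 1: (1,0)B 2/4 unhappy · (1,1)R 2/6 unhappy · (1,3)B 5/7 ok · (1,4)R 0/5 unhappy
Row 2: (2,0)B 2/4 unhappy · (2,1)R 2/6 unhappy · (2,2)R 2/5 unhappy · (2,3)B 3/6 unhappy · (2,4)B 2/4 unhappy
Row 3: (3,0)B 1/3 unhappy · (3,2)B 2/5 unhappy · (3,4)R 1/4 unhappy
Row 4: (4,0)R 0/3 unhappy · (4,2)R 0/5 unhappy · (4,3)B 3/7 unhappy · (4,4)R 2/4 unhappy
Row 5: (5,0)B 1/2 unhappy · (5,1)B 2/4 unhappy · (5,2)B 3/4 ok · (5,3)B 2/5 unhappy · (5,4)R 1/3 unhappy
Unsatisfied: (0,0), (1,0), (1,1), (1,4), (2,0), (2,1), (2,2), (2,3), (2,4), (3,0), (3,2), (3,4), (4,0), (4,2), (4,3), (4,4), (5,0), (5,1), (5,3), (5,4) — 20 in total.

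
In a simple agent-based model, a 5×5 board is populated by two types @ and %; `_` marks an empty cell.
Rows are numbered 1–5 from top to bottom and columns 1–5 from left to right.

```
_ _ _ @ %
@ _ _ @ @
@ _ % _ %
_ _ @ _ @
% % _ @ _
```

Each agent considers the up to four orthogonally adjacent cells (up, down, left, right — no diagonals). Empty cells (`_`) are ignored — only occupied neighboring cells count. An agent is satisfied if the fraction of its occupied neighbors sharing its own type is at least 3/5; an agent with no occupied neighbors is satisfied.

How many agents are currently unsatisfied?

7

Row 1: (1,4)@ 1/2 not · (1,5)% 0/2 not
Row 2: (2,1)@ 1/1 satisfied · (2,4)@ 2/2 satisfied · (2,5)@ 1/3 not
Row 3: (3,1)@ 1/1 satisfied · (3,3)% 0/1 not · (3,5)% 0/2 not
Row 4: (4,3)@ 0/1 not · (4,5)@ 0/1 not
Row 5: (5,1)% 1/1 satisfied · (5,2)% 1/1 satisfied · (5,4)@ 0/0 satisfied
Unsatisfied: (1,4), (1,5), (2,5), (3,3), (3,5), (4,3), (4,5) — 7 in total.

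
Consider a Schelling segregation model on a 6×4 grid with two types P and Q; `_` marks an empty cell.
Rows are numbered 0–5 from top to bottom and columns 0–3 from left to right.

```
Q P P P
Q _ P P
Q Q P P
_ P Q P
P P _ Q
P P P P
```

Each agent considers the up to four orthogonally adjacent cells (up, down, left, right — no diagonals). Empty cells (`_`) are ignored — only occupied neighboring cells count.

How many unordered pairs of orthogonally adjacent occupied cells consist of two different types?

8

Scan each occupied cell's neighbors to the right and below so each pair is counted once.
From row 0: 1 unlike of 6 pairs (running 1/6).
From row 1: 0 unlike of 4 pairs (running 1/10).
From row 2: 3 unlike of 6 pairs (running 4/16).
From row 3: 3 unlike of 4 pairs (running 7/20).
From row 4: 1 unlike of 4 pairs (running 8/24).
From row 5: 0 unlike of 3 pairs (running 8/27).
Total adjacent occupied pairs: 27; unlike-type pairs: 8.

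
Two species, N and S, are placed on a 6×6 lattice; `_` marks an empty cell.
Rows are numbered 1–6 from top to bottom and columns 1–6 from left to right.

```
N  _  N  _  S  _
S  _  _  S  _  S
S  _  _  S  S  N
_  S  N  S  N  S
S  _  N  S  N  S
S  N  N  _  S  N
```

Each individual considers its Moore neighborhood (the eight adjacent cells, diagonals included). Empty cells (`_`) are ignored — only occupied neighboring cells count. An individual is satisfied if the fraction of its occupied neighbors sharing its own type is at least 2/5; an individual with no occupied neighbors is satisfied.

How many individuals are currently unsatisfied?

8

(1,1)N 0/1 unhappy
(1,3)N 0/1 unhappy
(1,5)S 2/2 ok
(2,1)S 1/2 ok
(2,4)S 3/4 ok
(2,6)S 2/3 ok
(3,1)S 2/2 ok
(3,4)S 3/5 ok
(3,5)S 5/7 ok
(3,6)N 1/4 unhappy
(4,2)S 2/4 ok
(4,3)N 1/5 unhappy
(4,4)S 3/7 ok
(4,5)N 2/8 unhappy
(4,6)S 2/5 ok
(5,1)S 2/3 ok
(5,3)N 3/6 ok
(5,4)S 2/7 unhappy
(5,5)N 2/7 unhappy
(5,6)S 2/5 ok
(6,1)S 1/2 ok
(6,2)N 2/4 ok
(6,3)N 2/3 ok
(6,5)S 2/4 ok
(6,6)N 1/3 unhappy
Unsatisfied: (1,1), (1,3), (3,6), (4,3), (4,5), (5,4), (5,5), (6,6) — 8 in total.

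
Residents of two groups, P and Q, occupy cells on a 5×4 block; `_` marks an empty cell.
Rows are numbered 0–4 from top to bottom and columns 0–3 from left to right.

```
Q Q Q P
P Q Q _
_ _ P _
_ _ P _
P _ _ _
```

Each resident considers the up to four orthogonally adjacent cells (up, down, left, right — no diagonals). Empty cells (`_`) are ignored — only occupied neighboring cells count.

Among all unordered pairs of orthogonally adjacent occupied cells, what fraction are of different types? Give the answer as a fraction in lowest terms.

Scan each occupied cell's neighbors to the right and below so each pair is counted once.
From row 0: 2 unlike of 6 pairs (running 2/6).
From row 1: 2 unlike of 3 pairs (running 4/9).
From row 2: 0 unlike of 1 pairs (running 4/10).
Total adjacent occupied pairs: 10; unlike-type pairs: 4.
4/10 reduces to 2/5.

2/5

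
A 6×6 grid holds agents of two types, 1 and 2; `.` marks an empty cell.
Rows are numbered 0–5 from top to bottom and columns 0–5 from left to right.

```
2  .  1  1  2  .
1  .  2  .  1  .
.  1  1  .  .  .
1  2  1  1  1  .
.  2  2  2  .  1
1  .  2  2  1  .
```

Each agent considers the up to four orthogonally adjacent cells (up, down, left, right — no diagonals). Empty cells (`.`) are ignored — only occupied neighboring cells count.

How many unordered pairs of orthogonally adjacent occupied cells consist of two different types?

Scan each occupied cell's neighbors to the right and below so each pair is counted once.
From row 0: 4 unlike of 5 pairs (running 4/5).
From row 1: 1 unlike of 1 pairs (running 5/6).
From row 2: 1 unlike of 3 pairs (running 6/9).
From row 3: 4 unlike of 7 pairs (running 10/16).
From row 4: 0 unlike of 4 pairs (running 10/20).
From row 5: 1 unlike of 2 pairs (running 11/22).
Total adjacent occupied pairs: 22; unlike-type pairs: 11.

11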